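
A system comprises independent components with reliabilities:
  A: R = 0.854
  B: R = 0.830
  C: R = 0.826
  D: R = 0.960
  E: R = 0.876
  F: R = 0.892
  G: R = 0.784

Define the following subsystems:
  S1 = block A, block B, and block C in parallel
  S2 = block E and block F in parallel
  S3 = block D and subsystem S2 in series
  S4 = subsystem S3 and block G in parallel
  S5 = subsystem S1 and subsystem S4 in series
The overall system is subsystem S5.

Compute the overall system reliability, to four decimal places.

0.9843

Parallel (A, B, and C): 1 − (1 − 0.854000)(1 − 0.830000)(1 − 0.826000) = 0.995681
Parallel (E and F): 1 − (1 − 0.876000)(1 − 0.892000) = 0.986608
Series (D and [0.986608]): 0.960000 × 0.986608 = 0.947144
Parallel ([0.947144] and G): 1 − (1 − 0.947144)(1 − 0.784000) = 0.988583
Series ([0.995681] and [0.988583]): 0.995681 × 0.988583 = 0.9843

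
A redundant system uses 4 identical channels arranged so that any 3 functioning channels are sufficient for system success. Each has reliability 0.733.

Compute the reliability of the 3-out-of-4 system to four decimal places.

R = Σ_{i=3}^{4} C(4,i) p^i (1−p)^{4−i} with p = 0.733
C(4,3)·0.733^3·0.267^1 = 0.420613
C(4,4)·0.733^4·0.267^0 = 0.288679
Sum = 0.7093

0.7093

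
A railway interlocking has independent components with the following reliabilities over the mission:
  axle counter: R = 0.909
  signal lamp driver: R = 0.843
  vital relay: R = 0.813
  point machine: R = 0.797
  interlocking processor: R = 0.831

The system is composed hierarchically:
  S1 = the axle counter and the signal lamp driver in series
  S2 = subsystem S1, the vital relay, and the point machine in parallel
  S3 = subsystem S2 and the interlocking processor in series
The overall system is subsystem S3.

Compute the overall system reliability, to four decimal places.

Series (axle counter and signal lamp driver): 0.909000 × 0.843000 = 0.766287
Parallel ([0.766287], vital relay, and point machine): 1 − (1 − 0.766287)(1 − 0.813000)(1 − 0.797000) = 0.991128
Series ([0.991128] and interlocking processor): 0.991128 × 0.831000 = 0.8236

0.8236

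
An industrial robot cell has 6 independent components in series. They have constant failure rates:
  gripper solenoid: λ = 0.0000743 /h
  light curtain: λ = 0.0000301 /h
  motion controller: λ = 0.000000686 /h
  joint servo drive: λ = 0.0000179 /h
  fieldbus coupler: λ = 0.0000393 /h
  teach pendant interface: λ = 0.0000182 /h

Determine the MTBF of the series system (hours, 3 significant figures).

Series of exponential components: λ_sys = Σ λ_i
λ_sys = 0.0000743 + 0.0000301 + 0.000000686 + 0.0000179 + 0.0000393 + 0.0000182 = 1.8049e-04 /h
MTBF = 1 / λ_sys = 5540 h

5540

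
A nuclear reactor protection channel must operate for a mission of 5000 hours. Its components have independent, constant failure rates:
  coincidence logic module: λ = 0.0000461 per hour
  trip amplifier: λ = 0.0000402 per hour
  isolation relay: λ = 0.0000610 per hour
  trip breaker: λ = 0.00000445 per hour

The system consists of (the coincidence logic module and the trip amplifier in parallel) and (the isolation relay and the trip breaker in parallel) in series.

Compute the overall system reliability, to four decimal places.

R(coincidence logic module) = exp(−0.0000461 × 5000) = 0.794136
R(trip amplifier) = exp(−0.0000402 × 5000) = 0.817912
R(isolation relay) = exp(−0.0000610 × 5000) = 0.737123
R(trip breaker) = exp(−0.00000445 × 5000) = 0.977996
Parallel (coincidence logic module and trip amplifier): 1 − (1 − 0.794136)(1 − 0.817912) = 0.962515
Parallel (isolation relay and trip breaker): 1 − (1 − 0.737123)(1 − 0.977996) = 0.994216
Series ([0.962515] and [0.994216]): 0.962515 × 0.994216 = 0.9569

0.9569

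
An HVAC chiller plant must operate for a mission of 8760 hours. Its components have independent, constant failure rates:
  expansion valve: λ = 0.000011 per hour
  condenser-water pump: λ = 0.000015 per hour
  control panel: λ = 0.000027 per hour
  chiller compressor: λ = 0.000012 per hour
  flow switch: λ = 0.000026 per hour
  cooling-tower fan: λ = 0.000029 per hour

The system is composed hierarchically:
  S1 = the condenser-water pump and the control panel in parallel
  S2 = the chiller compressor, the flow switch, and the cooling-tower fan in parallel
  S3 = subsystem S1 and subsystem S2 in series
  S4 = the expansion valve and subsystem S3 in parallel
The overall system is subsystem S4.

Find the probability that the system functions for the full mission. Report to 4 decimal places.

0.9972

R(expansion valve) = exp(−0.000011 × 8760) = 0.908137
R(condenser-water pump) = exp(−0.000015 × 8760) = 0.876867
R(control panel) = exp(−0.000027 × 8760) = 0.789370
R(chiller compressor) = exp(−0.000012 × 8760) = 0.900216
R(flow switch) = exp(−0.000026 × 8760) = 0.796315
R(cooling-tower fan) = exp(−0.000029 × 8760) = 0.775661
Parallel (condenser-water pump and control panel): 1 − (1 − 0.876867)(1 − 0.789370) = 0.974064
Parallel (chiller compressor, flow switch, and cooling-tower fan): 1 − (1 − 0.900216)(1 − 0.796315)(1 − 0.775661) = 0.995440
Series ([0.974064] and [0.995440]): 0.974064 × 0.995440 = 0.969622
Parallel (expansion valve and [0.969622]): 1 − (1 − 0.908137)(1 − 0.969622) = 0.9972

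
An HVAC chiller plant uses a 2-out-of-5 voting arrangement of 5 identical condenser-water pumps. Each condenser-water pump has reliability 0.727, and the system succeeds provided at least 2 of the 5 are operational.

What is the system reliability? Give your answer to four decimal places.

0.9783

R = Σ_{i=2}^{5} C(5,i) p^i (1−p)^{5−i} with p = 0.727
C(5,2)·0.727^2·0.273^3 = 0.107537
C(5,3)·0.727^3·0.273^2 = 0.286371
C(5,4)·0.727^4·0.273^1 = 0.381303
C(5,5)·0.727^5·0.273^0 = 0.203082
Sum = 0.9783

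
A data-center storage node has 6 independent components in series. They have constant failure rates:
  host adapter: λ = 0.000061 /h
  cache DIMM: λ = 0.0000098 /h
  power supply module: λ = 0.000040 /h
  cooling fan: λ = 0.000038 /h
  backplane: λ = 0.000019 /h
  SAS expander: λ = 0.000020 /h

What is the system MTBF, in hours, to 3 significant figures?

5320

Series of exponential components: λ_sys = Σ λ_i
λ_sys = 0.000061 + 0.0000098 + 0.000040 + 0.000038 + 0.000019 + 0.000020 = 1.8780e-04 /h
MTBF = 1 / λ_sys = 5320 h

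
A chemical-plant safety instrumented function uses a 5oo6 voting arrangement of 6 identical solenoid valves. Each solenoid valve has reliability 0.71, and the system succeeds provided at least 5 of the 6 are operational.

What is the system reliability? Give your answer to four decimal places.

R = Σ_{i=5}^{6} C(6,i) p^i (1−p)^{6−i} with p = 0.71
C(6,5)·0.71^5·0.29^1 = 0.313936
C(6,6)·0.71^6·0.29^0 = 0.128100
Sum = 0.4420

0.4420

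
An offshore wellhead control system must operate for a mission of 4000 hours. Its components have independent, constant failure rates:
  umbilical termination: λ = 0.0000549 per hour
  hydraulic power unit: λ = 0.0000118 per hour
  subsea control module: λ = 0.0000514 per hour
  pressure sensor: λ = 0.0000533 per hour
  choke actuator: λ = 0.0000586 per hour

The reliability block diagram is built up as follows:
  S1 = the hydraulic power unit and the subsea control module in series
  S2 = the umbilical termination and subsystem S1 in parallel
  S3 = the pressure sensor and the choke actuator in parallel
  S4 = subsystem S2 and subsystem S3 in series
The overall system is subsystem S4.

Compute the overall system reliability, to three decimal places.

R(umbilical termination) = exp(−0.0000549 × 4000) = 0.80284
R(hydraulic power unit) = exp(−0.0000118 × 4000) = 0.95390
R(subsea control module) = exp(−0.0000514 × 4000) = 0.81416
R(pressure sensor) = exp(−0.0000533 × 4000) = 0.80799
R(choke actuator) = exp(−0.0000586 × 4000) = 0.79105
Series (hydraulic power unit and subsea control module): 0.95390 × 0.81416 = 0.77663
Parallel (umbilical termination and [0.77663]): 1 − (1 − 0.80284)(1 − 0.77663) = 0.95596
Parallel (pressure sensor and choke actuator): 1 − (1 − 0.80799)(1 − 0.79105) = 0.95988
Series ([0.95596] and [0.95988]): 0.95596 × 0.95988 = 0.918

0.918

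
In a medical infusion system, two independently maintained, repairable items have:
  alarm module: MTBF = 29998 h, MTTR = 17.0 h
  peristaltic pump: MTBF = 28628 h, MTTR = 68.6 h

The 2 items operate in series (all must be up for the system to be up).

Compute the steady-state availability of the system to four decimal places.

0.9970

A(alarm module) = MTBF/(MTBF+MTTR) = 29998/(29998+17.0) = 0.999434
A(peristaltic pump) = MTBF/(MTBF+MTTR) = 28628/(28628+68.6) = 0.997609
Series availability: 0.999434 × 0.997609 = 0.9970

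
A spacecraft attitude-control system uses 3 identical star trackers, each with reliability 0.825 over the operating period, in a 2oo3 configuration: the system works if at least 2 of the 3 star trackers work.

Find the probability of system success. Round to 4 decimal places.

0.9188

R = Σ_{i=2}^{3} C(3,i) p^i (1−p)^{3−i} with p = 0.825
C(3,2)·0.825^2·0.175^1 = 0.357328
C(3,3)·0.825^3·0.175^0 = 0.561516
Sum = 0.9188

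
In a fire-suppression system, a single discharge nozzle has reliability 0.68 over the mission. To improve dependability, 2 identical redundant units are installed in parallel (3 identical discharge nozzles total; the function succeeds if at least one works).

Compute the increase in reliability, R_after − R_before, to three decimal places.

R_before = 0.68
R_after = 1 − (1 − 0.68)^3 = 0.967
ΔR = 0.967 − 0.68 = 0.287

0.287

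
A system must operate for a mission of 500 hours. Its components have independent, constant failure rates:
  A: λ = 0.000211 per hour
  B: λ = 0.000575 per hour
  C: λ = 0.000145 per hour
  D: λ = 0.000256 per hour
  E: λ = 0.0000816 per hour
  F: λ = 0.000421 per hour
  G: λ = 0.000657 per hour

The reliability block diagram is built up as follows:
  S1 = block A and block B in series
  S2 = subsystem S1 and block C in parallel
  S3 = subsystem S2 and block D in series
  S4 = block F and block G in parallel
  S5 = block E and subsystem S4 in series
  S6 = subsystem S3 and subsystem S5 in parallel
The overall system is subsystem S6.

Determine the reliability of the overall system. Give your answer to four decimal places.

0.9872

R(A) = exp(−0.000211 × 500) = 0.899874
R(B) = exp(−0.000575 × 500) = 0.750137
R(C) = exp(−0.000145 × 500) = 0.930066
R(D) = exp(−0.000256 × 500) = 0.879853
R(E) = exp(−0.0000816 × 500) = 0.960021
R(F) = exp(−0.000421 × 500) = 0.810179
R(G) = exp(−0.000657 × 500) = 0.720003
Series (A and B): 0.899874 × 0.750137 = 0.675029
Parallel ([0.675029] and C): 1 − (1 − 0.675029)(1 − 0.930066) = 0.977273
Series ([0.977273] and D): 0.977273 × 0.879853 = 0.859857
Parallel (F and G): 1 − (1 − 0.810179)(1 − 0.720003) = 0.946851
Series (E and [0.946851]): 0.960021 × 0.946851 = 0.908997
Parallel ([0.859857] and [0.908997]): 1 − (1 − 0.859857)(1 − 0.908997) = 0.9872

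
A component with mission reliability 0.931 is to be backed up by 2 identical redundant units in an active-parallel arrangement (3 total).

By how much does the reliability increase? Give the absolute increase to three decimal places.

0.069

R_before = 0.931
R_after = 1 − (1 − 0.931)^3 = 1.000
ΔR = 1.000 − 0.931 = 0.069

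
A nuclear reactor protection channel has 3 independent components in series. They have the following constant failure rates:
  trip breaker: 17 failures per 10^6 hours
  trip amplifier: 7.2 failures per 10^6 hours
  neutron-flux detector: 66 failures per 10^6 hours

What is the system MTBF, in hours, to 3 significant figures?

Series of exponential components: λ_sys = Σ λ_i
λ_sys = 0.000017 + 0.0000072 + 0.000066 = 9.0200e-05 /h
MTBF = 1 / λ_sys = 11100 h

11100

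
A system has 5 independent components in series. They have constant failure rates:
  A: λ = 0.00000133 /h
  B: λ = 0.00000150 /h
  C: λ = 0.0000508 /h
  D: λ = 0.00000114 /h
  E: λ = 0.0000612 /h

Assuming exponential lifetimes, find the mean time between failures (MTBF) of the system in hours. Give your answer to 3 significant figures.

Series of exponential components: λ_sys = Σ λ_i
λ_sys = 0.00000133 + 0.00000150 + 0.0000508 + 0.00000114 + 0.0000612 = 1.1597e-04 /h
MTBF = 1 / λ_sys = 8620 h

8620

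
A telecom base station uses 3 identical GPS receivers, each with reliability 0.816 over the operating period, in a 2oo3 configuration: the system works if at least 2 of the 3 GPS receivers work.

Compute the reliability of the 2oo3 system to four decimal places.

0.9109

R = Σ_{i=2}^{3} C(3,i) p^i (1−p)^{3−i} with p = 0.816
C(3,2)·0.816^2·0.184^1 = 0.367553
C(3,3)·0.816^3·0.184^0 = 0.543338
Sum = 0.9109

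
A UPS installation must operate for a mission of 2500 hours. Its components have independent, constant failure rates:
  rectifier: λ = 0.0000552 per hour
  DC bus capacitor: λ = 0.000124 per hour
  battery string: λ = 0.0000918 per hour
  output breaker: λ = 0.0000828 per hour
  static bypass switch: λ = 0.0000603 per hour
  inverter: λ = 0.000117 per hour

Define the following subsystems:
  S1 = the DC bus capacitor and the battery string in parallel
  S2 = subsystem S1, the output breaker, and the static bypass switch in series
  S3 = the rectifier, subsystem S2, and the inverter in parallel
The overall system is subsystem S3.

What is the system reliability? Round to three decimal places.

R(rectifier) = exp(−0.0000552 × 2500) = 0.87110
R(DC bus capacitor) = exp(−0.000124 × 2500) = 0.73345
R(battery string) = exp(−0.0000918 × 2500) = 0.79493
R(output breaker) = exp(−0.0000828 × 2500) = 0.81302
R(static bypass switch) = exp(−0.0000603 × 2500) = 0.86006
R(inverter) = exp(−0.000117 × 2500) = 0.74640
Parallel (DC bus capacitor and battery string): 1 − (1 − 0.73345)(1 − 0.79493) = 0.94534
Series ([0.94534], output breaker, and static bypass switch): 0.94534 × 0.81302 × 0.86006 = 0.66103
Parallel (rectifier, [0.66103], and inverter): 1 − (1 − 0.87110)(1 − 0.66103)(1 − 0.74640) = 0.989

0.989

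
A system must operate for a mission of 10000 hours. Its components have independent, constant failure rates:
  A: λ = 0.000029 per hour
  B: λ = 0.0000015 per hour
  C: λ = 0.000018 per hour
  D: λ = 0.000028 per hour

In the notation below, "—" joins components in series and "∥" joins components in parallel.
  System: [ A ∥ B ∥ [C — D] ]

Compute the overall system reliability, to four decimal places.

R(A) = exp(−0.000029 × 10000) = 0.748264
R(B) = exp(−0.0000015 × 10000) = 0.985112
R(C) = exp(−0.000018 × 10000) = 0.835270
R(D) = exp(−0.000028 × 10000) = 0.755784
Series (C and D): 0.835270 × 0.755784 = 0.631284
Parallel (A, B, and [0.631284]): 1 − (1 − 0.748264)(1 − 0.985112)(1 − 0.631284) = 0.9986

0.9986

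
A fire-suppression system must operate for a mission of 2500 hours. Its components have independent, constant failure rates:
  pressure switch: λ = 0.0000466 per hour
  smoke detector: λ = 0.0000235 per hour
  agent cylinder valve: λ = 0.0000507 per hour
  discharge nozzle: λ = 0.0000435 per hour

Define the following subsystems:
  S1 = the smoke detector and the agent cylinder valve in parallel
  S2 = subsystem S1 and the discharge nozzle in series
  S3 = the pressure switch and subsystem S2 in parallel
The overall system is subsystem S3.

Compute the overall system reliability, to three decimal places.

0.988

R(pressure switch) = exp(−0.0000466 × 2500) = 0.89003
R(smoke detector) = exp(−0.0000235 × 2500) = 0.94294
R(agent cylinder valve) = exp(−0.0000507 × 2500) = 0.88095
R(discharge nozzle) = exp(−0.0000435 × 2500) = 0.89695
Parallel (smoke detector and agent cylinder valve): 1 − (1 − 0.94294)(1 − 0.88095) = 0.99321
Series ([0.99321] and discharge nozzle): 0.99321 × 0.89695 = 0.89086
Parallel (pressure switch and [0.89086]): 1 − (1 − 0.89003)(1 − 0.89086) = 0.988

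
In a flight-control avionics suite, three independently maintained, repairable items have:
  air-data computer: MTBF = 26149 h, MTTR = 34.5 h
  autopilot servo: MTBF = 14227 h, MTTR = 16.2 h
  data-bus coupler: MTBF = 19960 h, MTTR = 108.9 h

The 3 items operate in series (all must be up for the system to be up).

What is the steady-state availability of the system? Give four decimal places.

0.9921

A(air-data computer) = MTBF/(MTBF+MTTR) = 26149/(26149+34.5) = 0.998682
A(autopilot servo) = MTBF/(MTBF+MTTR) = 14227/(14227+16.2) = 0.998863
A(data-bus coupler) = MTBF/(MTBF+MTTR) = 19960/(19960+108.9) = 0.994574
Series availability: 0.998682 × 0.998863 × 0.994574 = 0.9921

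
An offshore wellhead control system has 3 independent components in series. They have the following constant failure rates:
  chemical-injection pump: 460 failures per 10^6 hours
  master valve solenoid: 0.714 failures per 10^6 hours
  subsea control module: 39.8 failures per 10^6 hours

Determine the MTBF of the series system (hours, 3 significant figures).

Series of exponential components: λ_sys = Σ λ_i
λ_sys = 0.000460 + 0.000000714 + 0.0000398 = 5.0051e-04 /h
MTBF = 1 / λ_sys = 2000 h

2000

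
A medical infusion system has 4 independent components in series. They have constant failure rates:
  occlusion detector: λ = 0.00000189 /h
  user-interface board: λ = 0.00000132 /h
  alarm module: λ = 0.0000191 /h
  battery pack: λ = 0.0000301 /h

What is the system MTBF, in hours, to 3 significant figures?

Series of exponential components: λ_sys = Σ λ_i
λ_sys = 0.00000189 + 0.00000132 + 0.0000191 + 0.0000301 = 5.2410e-05 /h
MTBF = 1 / λ_sys = 19100 h

19100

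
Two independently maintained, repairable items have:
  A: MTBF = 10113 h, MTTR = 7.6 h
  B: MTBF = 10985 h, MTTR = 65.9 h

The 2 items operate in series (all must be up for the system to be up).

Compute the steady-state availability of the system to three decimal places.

0.993

A(A) = MTBF/(MTBF+MTTR) = 10113/(10113+7.6) = 0.999249
A(B) = MTBF/(MTBF+MTTR) = 10985/(10985+65.9) = 0.994037
Series availability: 0.999249 × 0.994037 = 0.993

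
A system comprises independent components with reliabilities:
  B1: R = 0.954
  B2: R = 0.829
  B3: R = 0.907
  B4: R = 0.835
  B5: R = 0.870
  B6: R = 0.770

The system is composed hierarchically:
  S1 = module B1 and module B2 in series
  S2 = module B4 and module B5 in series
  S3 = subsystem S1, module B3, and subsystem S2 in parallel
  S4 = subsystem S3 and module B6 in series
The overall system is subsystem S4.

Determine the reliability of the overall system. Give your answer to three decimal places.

0.766

Series (B1 and B2): 0.95400 × 0.82900 = 0.79087
Series (B4 and B5): 0.83500 × 0.87000 = 0.72645
Parallel ([0.79087], B3, and [0.72645]): 1 − (1 − 0.79087)(1 − 0.90700)(1 − 0.72645) = 0.99468
Series ([0.99468] and B6): 0.99468 × 0.77000 = 0.766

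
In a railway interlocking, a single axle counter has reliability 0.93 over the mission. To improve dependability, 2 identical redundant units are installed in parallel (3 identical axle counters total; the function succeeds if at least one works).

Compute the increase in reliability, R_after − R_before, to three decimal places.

0.070

R_before = 0.93
R_after = 1 − (1 − 0.93)^3 = 1.000
ΔR = 1.000 − 0.93 = 0.070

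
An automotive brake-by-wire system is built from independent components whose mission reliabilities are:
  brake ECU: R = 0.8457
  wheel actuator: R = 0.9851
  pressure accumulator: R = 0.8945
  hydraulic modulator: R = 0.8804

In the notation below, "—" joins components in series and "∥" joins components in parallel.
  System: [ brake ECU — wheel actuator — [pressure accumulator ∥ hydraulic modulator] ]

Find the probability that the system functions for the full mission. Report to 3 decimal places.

0.823

Parallel (pressure accumulator and hydraulic modulator): 1 − (1 − 0.89450)(1 − 0.88040) = 0.98738
Series (brake ECU, wheel actuator, and [0.98738]): 0.84570 × 0.98510 × 0.98738 = 0.823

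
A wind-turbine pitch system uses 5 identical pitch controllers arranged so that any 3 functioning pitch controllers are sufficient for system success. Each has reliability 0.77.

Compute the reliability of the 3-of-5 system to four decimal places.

R = Σ_{i=3}^{5} C(5,i) p^i (1−p)^{5−i} with p = 0.77
C(5,3)·0.77^3·0.23^2 = 0.241506
C(5,4)·0.77^4·0.23^1 = 0.404260
C(5,5)·0.77^5·0.23^0 = 0.270678
Sum = 0.9164

0.9164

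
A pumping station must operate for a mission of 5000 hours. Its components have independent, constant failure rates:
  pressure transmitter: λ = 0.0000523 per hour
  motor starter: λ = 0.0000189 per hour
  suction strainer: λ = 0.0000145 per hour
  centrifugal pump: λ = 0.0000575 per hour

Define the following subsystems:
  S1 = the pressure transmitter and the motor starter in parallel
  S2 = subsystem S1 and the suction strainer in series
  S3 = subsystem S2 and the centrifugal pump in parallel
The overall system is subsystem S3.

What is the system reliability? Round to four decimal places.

R(pressure transmitter) = exp(−0.0000523 × 5000) = 0.769896
R(motor starter) = exp(−0.0000189 × 5000) = 0.909828
R(suction strainer) = exp(−0.0000145 × 5000) = 0.930066
R(centrifugal pump) = exp(−0.0000575 × 5000) = 0.750137
Parallel (pressure transmitter and motor starter): 1 − (1 − 0.769896)(1 − 0.909828) = 0.979251
Series ([0.979251] and suction strainer): 0.979251 × 0.930066 = 0.910768
Parallel ([0.910768] and centrifugal pump): 1 − (1 − 0.910768)(1 − 0.750137) = 0.9777

0.9777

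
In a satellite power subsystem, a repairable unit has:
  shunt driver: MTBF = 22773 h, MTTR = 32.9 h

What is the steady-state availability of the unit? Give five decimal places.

A(shunt driver) = MTBF/(MTBF+MTTR) = 22773/(22773+32.9) = 0.99856

0.99856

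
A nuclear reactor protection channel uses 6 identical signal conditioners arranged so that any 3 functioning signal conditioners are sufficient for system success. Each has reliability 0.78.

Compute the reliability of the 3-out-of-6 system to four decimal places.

R = Σ_{i=3}^{6} C(6,i) p^i (1−p)^{6−i} with p = 0.78
C(6,3)·0.78^3·0.22^3 = 0.101061
C(6,4)·0.78^4·0.22^2 = 0.268729
C(6,5)·0.78^5·0.22^1 = 0.381107
C(6,6)·0.78^6·0.22^0 = 0.225200
Sum = 0.9761

0.9761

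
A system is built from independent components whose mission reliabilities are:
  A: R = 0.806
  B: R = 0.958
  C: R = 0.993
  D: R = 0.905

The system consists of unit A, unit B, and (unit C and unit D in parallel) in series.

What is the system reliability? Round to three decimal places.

0.772

Parallel (C and D): 1 − (1 − 0.99300)(1 − 0.90500) = 0.99934
Series (A, B, and [0.99934]): 0.80600 × 0.95800 × 0.99934 = 0.772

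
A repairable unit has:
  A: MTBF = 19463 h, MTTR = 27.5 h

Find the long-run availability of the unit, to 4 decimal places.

0.9986

A(A) = MTBF/(MTBF+MTTR) = 19463/(19463+27.5) = 0.9986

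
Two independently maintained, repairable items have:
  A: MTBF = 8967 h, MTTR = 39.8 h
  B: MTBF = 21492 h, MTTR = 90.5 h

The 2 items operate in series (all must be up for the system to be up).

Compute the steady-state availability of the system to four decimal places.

0.9914

A(A) = MTBF/(MTBF+MTTR) = 8967/(8967+39.8) = 0.995581
A(B) = MTBF/(MTBF+MTTR) = 21492/(21492+90.5) = 0.995807
Series availability: 0.995581 × 0.995807 = 0.9914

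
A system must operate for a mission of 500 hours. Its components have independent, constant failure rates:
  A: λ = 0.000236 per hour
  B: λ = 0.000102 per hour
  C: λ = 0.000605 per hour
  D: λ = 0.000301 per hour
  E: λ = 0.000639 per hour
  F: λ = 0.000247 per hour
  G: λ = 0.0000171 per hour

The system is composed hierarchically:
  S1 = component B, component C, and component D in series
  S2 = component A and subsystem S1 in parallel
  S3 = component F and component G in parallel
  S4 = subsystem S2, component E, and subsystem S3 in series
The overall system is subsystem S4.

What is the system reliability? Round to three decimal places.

0.694

R(A) = exp(−0.000236 × 500) = 0.88870
R(B) = exp(−0.000102 × 500) = 0.95028
R(C) = exp(−0.000605 × 500) = 0.73897
R(D) = exp(−0.000301 × 500) = 0.86028
R(E) = exp(−0.000639 × 500) = 0.72651
R(F) = exp(−0.000247 × 500) = 0.88382
R(G) = exp(−0.0000171 × 500) = 0.99149
Series (B, C, and D): 0.95028 × 0.73897 × 0.86028 = 0.60411
Parallel (A and [0.60411]): 1 − (1 − 0.88870)(1 − 0.60411) = 0.95594
Parallel (F and G): 1 − (1 − 0.88382)(1 − 0.99149) = 0.99901
Series ([0.95594], E, and [0.99901]): 0.95594 × 0.72651 × 0.99901 = 0.694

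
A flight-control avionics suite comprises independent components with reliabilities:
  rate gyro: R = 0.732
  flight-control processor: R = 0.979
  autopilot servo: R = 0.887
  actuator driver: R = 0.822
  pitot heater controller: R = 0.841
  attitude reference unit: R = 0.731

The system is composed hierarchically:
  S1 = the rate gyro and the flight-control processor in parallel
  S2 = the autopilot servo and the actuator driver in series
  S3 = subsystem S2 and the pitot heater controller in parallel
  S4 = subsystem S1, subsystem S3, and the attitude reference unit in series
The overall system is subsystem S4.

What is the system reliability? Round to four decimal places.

Parallel (rate gyro and flight-control processor): 1 − (1 − 0.732000)(1 − 0.979000) = 0.994372
Series (autopilot servo and actuator driver): 0.887000 × 0.822000 = 0.729114
Parallel ([0.729114] and pitot heater controller): 1 − (1 − 0.729114)(1 − 0.841000) = 0.956929
Series ([0.994372], [0.956929], and attitude reference unit): 0.994372 × 0.956929 × 0.731000 = 0.6956

0.6956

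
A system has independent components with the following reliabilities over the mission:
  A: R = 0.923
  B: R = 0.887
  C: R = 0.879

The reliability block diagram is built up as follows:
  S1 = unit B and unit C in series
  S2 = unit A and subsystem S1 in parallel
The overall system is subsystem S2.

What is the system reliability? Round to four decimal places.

Series (B and C): 0.887000 × 0.879000 = 0.779673
Parallel (A and [0.779673]): 1 − (1 − 0.923000)(1 − 0.779673) = 0.9830

0.9830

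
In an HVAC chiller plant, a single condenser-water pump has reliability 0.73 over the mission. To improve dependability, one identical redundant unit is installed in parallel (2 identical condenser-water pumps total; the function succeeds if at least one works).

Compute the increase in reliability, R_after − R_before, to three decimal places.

R_before = 0.73
R_after = 1 − (1 − 0.73)^2 = 0.927
ΔR = 0.927 − 0.73 = 0.197

0.197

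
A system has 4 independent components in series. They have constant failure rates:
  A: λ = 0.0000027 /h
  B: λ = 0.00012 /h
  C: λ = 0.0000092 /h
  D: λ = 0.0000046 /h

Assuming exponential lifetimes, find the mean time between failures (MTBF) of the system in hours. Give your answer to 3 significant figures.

7330

Series of exponential components: λ_sys = Σ λ_i
λ_sys = 0.0000027 + 0.00012 + 0.0000092 + 0.0000046 = 1.3650e-04 /h
MTBF = 1 / λ_sys = 7330 h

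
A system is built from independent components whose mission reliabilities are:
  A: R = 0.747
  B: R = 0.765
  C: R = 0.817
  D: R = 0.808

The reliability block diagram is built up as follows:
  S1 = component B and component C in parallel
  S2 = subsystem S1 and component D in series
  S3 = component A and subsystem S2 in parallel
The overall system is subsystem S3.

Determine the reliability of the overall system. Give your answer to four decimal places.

0.9426

Parallel (B and C): 1 − (1 − 0.765000)(1 − 0.817000) = 0.956995
Series ([0.956995] and D): 0.956995 × 0.808000 = 0.773252
Parallel (A and [0.773252]): 1 − (1 − 0.747000)(1 − 0.773252) = 0.9426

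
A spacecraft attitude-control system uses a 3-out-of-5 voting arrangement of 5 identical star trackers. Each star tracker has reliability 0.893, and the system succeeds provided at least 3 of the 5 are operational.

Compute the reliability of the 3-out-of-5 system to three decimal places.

R = Σ_{i=3}^{5} C(5,i) p^i (1−p)^{5−i} with p = 0.893
C(5,3)·0.893^3·0.107^2 = 0.08153
C(5,4)·0.893^4·0.107^1 = 0.34022
C(5,5)·0.893^5·0.107^0 = 0.56788
Sum = 0.990

0.990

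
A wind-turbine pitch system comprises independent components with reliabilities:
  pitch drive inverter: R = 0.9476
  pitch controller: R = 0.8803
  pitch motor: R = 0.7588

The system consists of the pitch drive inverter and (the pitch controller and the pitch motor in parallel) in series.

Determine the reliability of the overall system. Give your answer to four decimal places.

0.9202

Parallel (pitch controller and pitch motor): 1 − (1 − 0.880300)(1 − 0.758800) = 0.971128
Series (pitch drive inverter and [0.971128]): 0.947600 × 0.971128 = 0.9202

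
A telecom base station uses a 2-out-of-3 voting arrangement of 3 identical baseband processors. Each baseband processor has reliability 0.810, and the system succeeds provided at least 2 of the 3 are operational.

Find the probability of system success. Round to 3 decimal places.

R = Σ_{i=2}^{3} C(3,i) p^i (1−p)^{3−i} with p = 0.810
C(3,2)·0.810^2·0.190^1 = 0.37398
C(3,3)·0.810^3·0.190^0 = 0.53144
Sum = 0.905

0.905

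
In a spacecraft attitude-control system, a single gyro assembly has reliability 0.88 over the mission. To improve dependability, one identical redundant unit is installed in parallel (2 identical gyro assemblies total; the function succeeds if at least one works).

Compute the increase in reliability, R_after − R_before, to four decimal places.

0.1056

R_before = 0.88
R_after = 1 − (1 − 0.88)^2 = 0.9856
ΔR = 0.9856 − 0.88 = 0.1056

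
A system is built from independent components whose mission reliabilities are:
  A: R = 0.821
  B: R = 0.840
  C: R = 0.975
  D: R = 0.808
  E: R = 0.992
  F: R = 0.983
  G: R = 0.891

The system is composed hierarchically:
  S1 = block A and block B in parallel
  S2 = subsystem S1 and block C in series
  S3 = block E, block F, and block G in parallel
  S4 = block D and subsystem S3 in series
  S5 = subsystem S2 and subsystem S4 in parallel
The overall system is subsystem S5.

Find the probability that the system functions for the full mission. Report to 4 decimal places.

0.9898

Parallel (A and B): 1 − (1 − 0.821000)(1 − 0.840000) = 0.971360
Series ([0.971360] and C): 0.971360 × 0.975000 = 0.947076
Parallel (E, F, and G): 1 − (1 − 0.992000)(1 − 0.983000)(1 − 0.891000) = 0.999985
Series (D and [0.999985]): 0.808000 × 0.999985 = 0.807988
Parallel ([0.947076] and [0.807988]): 1 − (1 − 0.947076)(1 − 0.807988) = 0.9898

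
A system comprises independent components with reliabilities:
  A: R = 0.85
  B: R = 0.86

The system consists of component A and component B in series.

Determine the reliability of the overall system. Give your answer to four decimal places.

0.7310

Series (A and B): 0.850000 × 0.860000 = 0.7310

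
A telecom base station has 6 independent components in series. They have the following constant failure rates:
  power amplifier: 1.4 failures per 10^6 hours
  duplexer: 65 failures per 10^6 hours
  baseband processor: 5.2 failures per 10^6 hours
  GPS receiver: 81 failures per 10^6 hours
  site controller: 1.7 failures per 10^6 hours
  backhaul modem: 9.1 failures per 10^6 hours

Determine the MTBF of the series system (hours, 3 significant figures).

6120

Series of exponential components: λ_sys = Σ λ_i
λ_sys = 0.0000014 + 0.000065 + 0.0000052 + 0.000081 + 0.0000017 + 0.0000091 = 1.6340e-04 /h
MTBF = 1 / λ_sys = 6120 h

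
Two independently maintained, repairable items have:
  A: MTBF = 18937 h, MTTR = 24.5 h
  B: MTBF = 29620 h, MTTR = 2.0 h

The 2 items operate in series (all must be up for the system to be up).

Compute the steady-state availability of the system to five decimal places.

A(A) = MTBF/(MTBF+MTTR) = 18937/(18937+24.5) = 0.998708
A(B) = MTBF/(MTBF+MTTR) = 29620/(29620+2.0) = 0.999932
Series availability: 0.998708 × 0.999932 = 0.99864

0.99864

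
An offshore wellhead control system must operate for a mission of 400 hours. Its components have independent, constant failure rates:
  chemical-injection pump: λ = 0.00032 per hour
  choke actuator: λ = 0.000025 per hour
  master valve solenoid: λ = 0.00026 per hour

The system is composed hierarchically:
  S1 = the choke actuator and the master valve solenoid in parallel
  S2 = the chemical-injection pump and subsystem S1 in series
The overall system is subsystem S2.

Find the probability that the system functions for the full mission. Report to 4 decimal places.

0.8790

R(chemical-injection pump) = exp(−0.00032 × 400) = 0.879853
R(choke actuator) = exp(−0.000025 × 400) = 0.990050
R(master valve solenoid) = exp(−0.00026 × 400) = 0.901225
Parallel (choke actuator and master valve solenoid): 1 − (1 − 0.990050)(1 − 0.901225) = 0.999017
Series (chemical-injection pump and [0.999017]): 0.879853 × 0.999017 = 0.8790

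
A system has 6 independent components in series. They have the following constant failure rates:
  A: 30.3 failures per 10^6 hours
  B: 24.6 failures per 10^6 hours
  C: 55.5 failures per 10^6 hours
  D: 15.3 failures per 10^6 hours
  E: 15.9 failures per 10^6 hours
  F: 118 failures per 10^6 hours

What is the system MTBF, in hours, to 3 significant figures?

Series of exponential components: λ_sys = Σ λ_i
λ_sys = 0.0000303 + 0.0000246 + 0.0000555 + 0.0000153 + 0.0000159 + 0.000118 = 2.5960e-04 /h
MTBF = 1 / λ_sys = 3850 h

3850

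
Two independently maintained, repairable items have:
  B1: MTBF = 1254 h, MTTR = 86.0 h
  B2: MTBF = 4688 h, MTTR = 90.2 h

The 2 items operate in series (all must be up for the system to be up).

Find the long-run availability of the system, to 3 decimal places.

0.918

A(B1) = MTBF/(MTBF+MTTR) = 1254/(1254+86.0) = 0.935821
A(B2) = MTBF/(MTBF+MTTR) = 4688/(4688+90.2) = 0.981123
Series availability: 0.935821 × 0.981123 = 0.918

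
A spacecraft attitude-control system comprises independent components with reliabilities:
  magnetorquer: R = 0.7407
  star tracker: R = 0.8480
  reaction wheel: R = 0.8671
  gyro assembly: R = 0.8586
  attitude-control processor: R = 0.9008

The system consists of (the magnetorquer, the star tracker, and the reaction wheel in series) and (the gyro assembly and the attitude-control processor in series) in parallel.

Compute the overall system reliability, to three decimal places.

Series (magnetorquer, star tracker, and reaction wheel): 0.74070 × 0.84800 × 0.86710 = 0.54464
Series (gyro assembly and attitude-control processor): 0.85860 × 0.90080 = 0.77343
Parallel ([0.54464] and [0.77343]): 1 − (1 − 0.54464)(1 − 0.77343) = 0.897

0.897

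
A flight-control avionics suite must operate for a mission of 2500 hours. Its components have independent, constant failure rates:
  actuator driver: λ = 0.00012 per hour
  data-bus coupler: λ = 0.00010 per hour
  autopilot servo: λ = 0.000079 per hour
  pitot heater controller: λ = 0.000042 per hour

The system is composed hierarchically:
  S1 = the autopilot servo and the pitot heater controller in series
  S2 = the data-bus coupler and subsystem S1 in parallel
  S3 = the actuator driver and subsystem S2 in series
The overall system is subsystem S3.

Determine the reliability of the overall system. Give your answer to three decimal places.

0.698

R(actuator driver) = exp(−0.00012 × 2500) = 0.74082
R(data-bus coupler) = exp(−0.00010 × 2500) = 0.77880
R(autopilot servo) = exp(−0.000079 × 2500) = 0.82078
R(pitot heater controller) = exp(−0.000042 × 2500) = 0.90032
Series (autopilot servo and pitot heater controller): 0.82078 × 0.90032 = 0.73896
Parallel (data-bus coupler and [0.73896]): 1 − (1 − 0.77880)(1 − 0.73896) = 0.94226
Series (actuator driver and [0.94226]): 0.74082 × 0.94226 = 0.698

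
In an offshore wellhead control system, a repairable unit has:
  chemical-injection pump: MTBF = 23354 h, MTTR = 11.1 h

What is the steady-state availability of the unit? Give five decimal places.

A(chemical-injection pump) = MTBF/(MTBF+MTTR) = 23354/(23354+11.1) = 0.99952

0.99952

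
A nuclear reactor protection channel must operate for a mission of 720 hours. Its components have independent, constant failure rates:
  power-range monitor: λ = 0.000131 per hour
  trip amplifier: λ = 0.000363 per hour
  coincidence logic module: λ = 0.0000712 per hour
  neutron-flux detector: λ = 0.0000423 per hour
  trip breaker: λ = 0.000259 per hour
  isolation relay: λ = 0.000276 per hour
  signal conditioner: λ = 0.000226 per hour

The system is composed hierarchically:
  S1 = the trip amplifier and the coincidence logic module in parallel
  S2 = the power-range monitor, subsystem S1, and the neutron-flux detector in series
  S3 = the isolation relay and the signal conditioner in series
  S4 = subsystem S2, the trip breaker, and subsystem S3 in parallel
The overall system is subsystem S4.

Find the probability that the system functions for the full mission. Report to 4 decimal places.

0.9934

R(power-range monitor) = exp(−0.000131 × 720) = 0.909992
R(trip amplifier) = exp(−0.000363 × 720) = 0.770004
R(coincidence logic module) = exp(−0.0000712 × 720) = 0.950028
R(neutron-flux detector) = exp(−0.0000423 × 720) = 0.970003
R(trip breaker) = exp(−0.000259 × 720) = 0.829875
R(isolation relay) = exp(−0.000276 × 720) = 0.819779
R(signal conditioner) = exp(−0.000226 × 720) = 0.849829
Parallel (trip amplifier and coincidence logic module): 1 − (1 − 0.770004)(1 − 0.950028) = 0.988507
Series (power-range monitor, [0.988507], and neutron-flux detector): 0.909992 × 0.988507 × 0.970003 = 0.872550
Series (isolation relay and signal conditioner): 0.819779 × 0.849829 = 0.696672
Parallel ([0.872550], trip breaker, and [0.696672]): 1 − (1 − 0.872550)(1 − 0.829875)(1 − 0.696672) = 0.9934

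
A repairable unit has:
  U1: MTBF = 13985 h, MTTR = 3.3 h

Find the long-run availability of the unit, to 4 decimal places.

A(U1) = MTBF/(MTBF+MTTR) = 13985/(13985+3.3) = 0.9998

0.9998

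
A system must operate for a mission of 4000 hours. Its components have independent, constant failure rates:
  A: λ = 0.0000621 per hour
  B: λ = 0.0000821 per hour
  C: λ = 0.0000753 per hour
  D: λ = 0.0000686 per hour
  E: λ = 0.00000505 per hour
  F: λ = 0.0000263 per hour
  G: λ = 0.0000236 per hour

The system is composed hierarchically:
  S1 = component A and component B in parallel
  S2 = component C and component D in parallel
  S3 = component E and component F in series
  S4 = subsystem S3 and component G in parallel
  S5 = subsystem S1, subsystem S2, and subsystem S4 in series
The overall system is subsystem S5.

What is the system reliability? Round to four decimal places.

R(A) = exp(−0.0000621 × 4000) = 0.780048
R(B) = exp(−0.0000821 × 4000) = 0.720075
R(C) = exp(−0.0000753 × 4000) = 0.739930
R(D) = exp(−0.0000686 × 4000) = 0.760028
R(E) = exp(−0.00000505 × 4000) = 0.980003
R(F) = exp(−0.0000263 × 4000) = 0.900144
R(G) = exp(−0.0000236 × 4000) = 0.909919
Parallel (A and B): 1 − (1 − 0.780048)(1 − 0.720075) = 0.938430
Parallel (C and D): 1 − (1 − 0.739930)(1 − 0.760028) = 0.937590
Series (E and F): 0.980003 × 0.900144 = 0.882144
Parallel ([0.882144] and G): 1 − (1 − 0.882144)(1 − 0.909919) = 0.989383
Series ([0.938430], [0.937590], and [0.989383]): 0.938430 × 0.937590 × 0.989383 = 0.8705

0.8705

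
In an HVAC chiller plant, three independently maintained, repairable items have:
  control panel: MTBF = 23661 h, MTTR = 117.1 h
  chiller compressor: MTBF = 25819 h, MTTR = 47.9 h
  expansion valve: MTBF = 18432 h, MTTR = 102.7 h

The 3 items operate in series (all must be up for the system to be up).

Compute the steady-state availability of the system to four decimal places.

0.9877

A(control panel) = MTBF/(MTBF+MTTR) = 23661/(23661+117.1) = 0.995075
A(chiller compressor) = MTBF/(MTBF+MTTR) = 25819/(25819+47.9) = 0.998148
A(expansion valve) = MTBF/(MTBF+MTTR) = 18432/(18432+102.7) = 0.994459
Series availability: 0.995075 × 0.998148 × 0.994459 = 0.9877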